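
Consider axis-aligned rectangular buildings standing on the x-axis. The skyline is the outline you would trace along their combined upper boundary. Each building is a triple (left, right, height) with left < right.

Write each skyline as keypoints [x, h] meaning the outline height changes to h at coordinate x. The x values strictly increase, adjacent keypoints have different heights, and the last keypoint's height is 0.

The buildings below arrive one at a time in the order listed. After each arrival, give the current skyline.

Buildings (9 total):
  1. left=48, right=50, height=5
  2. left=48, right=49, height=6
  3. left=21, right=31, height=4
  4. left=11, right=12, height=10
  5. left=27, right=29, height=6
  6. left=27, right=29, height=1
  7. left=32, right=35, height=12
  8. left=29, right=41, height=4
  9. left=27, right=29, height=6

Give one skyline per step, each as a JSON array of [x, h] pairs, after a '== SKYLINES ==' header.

== SKYLINES ==
[[48,5],[50,0]]
[[48,6],[49,5],[50,0]]
[[21,4],[31,0],[48,6],[49,5],[50,0]]
[[11,10],[12,0],[21,4],[31,0],[48,6],[49,5],[50,0]]
[[11,10],[12,0],[21,4],[27,6],[29,4],[31,0],[48,6],[49,5],[50,0]]
[[11,10],[12,0],[21,4],[27,6],[29,4],[31,0],[48,6],[49,5],[50,0]]
[[11,10],[12,0],[21,4],[27,6],[29,4],[31,0],[32,12],[35,0],[48,6],[49,5],[50,0]]
[[11,10],[12,0],[21,4],[27,6],[29,4],[32,12],[35,4],[41,0],[48,6],[49,5],[50,0]]
[[11,10],[12,0],[21,4],[27,6],[29,4],[32,12],[35,4],[41,0],[48,6],[49,5],[50,0]]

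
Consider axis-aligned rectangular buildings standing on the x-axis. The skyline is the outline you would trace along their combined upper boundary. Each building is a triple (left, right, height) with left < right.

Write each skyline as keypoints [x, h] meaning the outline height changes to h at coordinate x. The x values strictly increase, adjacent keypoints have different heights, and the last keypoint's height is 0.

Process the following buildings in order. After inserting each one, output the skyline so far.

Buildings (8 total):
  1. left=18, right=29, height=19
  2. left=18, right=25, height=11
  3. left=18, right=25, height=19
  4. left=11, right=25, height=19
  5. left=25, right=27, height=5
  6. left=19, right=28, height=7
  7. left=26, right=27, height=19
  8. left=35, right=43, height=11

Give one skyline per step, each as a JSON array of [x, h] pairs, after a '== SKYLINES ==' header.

== SKYLINES ==
[[18,19],[29,0]]
[[18,19],[29,0]]
[[18,19],[29,0]]
[[11,19],[29,0]]
[[11,19],[29,0]]
[[11,19],[29,0]]
[[11,19],[29,0]]
[[11,19],[29,0],[35,11],[43,0]]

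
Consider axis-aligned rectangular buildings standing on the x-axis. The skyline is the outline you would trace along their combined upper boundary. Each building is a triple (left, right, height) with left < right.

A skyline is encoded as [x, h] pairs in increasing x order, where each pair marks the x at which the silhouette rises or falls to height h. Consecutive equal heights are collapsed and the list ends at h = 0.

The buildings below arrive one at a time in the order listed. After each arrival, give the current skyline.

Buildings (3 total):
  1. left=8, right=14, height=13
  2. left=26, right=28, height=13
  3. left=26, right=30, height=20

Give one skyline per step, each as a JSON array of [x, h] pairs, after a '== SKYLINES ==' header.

== SKYLINES ==
[[8,13],[14,0]]
[[8,13],[14,0],[26,13],[28,0]]
[[8,13],[14,0],[26,20],[30,0]]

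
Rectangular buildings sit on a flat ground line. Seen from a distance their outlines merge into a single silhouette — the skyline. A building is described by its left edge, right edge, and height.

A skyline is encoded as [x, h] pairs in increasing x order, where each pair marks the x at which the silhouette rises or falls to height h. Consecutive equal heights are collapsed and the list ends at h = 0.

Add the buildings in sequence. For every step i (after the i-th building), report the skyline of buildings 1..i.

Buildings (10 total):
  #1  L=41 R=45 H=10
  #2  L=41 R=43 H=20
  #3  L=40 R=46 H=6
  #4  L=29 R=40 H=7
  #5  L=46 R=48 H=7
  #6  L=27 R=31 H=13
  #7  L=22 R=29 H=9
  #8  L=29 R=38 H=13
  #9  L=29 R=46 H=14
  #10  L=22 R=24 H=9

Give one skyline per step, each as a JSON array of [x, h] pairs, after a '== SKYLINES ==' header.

== SKYLINES ==
[[41,10],[45,0]]
[[41,20],[43,10],[45,0]]
[[40,6],[41,20],[43,10],[45,6],[46,0]]
[[29,7],[40,6],[41,20],[43,10],[45,6],[46,0]]
[[29,7],[40,6],[41,20],[43,10],[45,6],[46,7],[48,0]]
[[27,13],[31,7],[40,6],[41,20],[43,10],[45,6],[46,7],[48,0]]
[[22,9],[27,13],[31,7],[40,6],[41,20],[43,10],[45,6],[46,7],[48,0]]
[[22,9],[27,13],[38,7],[40,6],[41,20],[43,10],[45,6],[46,7],[48,0]]
[[22,9],[27,13],[29,14],[41,20],[43,14],[46,7],[48,0]]
[[22,9],[27,13],[29,14],[41,20],[43,14],[46,7],[48,0]]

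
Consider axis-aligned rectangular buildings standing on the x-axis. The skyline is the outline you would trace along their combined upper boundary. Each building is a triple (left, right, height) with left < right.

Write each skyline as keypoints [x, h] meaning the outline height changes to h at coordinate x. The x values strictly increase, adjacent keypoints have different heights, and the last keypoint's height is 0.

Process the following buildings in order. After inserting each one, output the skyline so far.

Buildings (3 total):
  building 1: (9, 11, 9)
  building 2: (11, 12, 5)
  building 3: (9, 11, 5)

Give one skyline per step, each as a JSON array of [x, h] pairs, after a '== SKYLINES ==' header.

== SKYLINES ==
[[9,9],[11,0]]
[[9,9],[11,5],[12,0]]
[[9,9],[11,5],[12,0]]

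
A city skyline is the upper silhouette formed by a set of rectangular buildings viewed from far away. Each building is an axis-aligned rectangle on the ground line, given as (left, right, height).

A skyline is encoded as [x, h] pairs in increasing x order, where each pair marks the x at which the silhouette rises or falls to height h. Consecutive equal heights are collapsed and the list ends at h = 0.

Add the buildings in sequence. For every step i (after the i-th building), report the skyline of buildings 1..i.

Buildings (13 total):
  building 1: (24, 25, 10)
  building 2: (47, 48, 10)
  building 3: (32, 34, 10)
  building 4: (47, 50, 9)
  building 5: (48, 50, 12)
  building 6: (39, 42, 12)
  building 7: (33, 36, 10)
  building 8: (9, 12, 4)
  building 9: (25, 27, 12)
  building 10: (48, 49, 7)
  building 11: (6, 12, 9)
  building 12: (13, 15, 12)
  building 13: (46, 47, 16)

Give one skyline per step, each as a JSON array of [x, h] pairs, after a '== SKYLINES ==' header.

== SKYLINES ==
[[24,10],[25,0]]
[[24,10],[25,0],[47,10],[48,0]]
[[24,10],[25,0],[32,10],[34,0],[47,10],[48,0]]
[[24,10],[25,0],[32,10],[34,0],[47,10],[48,9],[50,0]]
[[24,10],[25,0],[32,10],[34,0],[47,10],[48,12],[50,0]]
[[24,10],[25,0],[32,10],[34,0],[39,12],[42,0],[47,10],[48,12],[50,0]]
[[24,10],[25,0],[32,10],[36,0],[39,12],[42,0],[47,10],[48,12],[50,0]]
[[9,4],[12,0],[24,10],[25,0],[32,10],[36,0],[39,12],[42,0],[47,10],[48,12],[50,0]]
[[9,4],[12,0],[24,10],[25,12],[27,0],[32,10],[36,0],[39,12],[42,0],[47,10],[48,12],[50,0]]
[[9,4],[12,0],[24,10],[25,12],[27,0],[32,10],[36,0],[39,12],[42,0],[47,10],[48,12],[50,0]]
[[6,9],[12,0],[24,10],[25,12],[27,0],[32,10],[36,0],[39,12],[42,0],[47,10],[48,12],[50,0]]
[[6,9],[12,0],[13,12],[15,0],[24,10],[25,12],[27,0],[32,10],[36,0],[39,12],[42,0],[47,10],[48,12],[50,0]]
[[6,9],[12,0],[13,12],[15,0],[24,10],[25,12],[27,0],[32,10],[36,0],[39,12],[42,0],[46,16],[47,10],[48,12],[50,0]]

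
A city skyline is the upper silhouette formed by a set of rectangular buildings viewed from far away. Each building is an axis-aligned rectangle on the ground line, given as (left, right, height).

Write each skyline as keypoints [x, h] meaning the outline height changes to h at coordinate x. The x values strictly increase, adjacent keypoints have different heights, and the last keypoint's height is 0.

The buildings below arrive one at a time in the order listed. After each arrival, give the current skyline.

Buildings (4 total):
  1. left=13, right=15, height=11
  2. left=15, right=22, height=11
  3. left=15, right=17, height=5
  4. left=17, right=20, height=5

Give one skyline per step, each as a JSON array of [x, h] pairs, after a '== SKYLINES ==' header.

== SKYLINES ==
[[13,11],[15,0]]
[[13,11],[22,0]]
[[13,11],[22,0]]
[[13,11],[22,0]]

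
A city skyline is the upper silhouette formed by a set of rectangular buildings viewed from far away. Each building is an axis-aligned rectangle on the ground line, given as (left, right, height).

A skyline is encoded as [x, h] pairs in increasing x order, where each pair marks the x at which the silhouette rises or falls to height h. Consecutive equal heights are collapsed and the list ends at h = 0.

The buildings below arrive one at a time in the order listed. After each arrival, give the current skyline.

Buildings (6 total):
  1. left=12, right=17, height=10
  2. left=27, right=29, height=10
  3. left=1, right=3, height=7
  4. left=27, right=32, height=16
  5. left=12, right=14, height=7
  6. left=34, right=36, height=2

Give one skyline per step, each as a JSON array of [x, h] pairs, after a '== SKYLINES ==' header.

== SKYLINES ==
[[12,10],[17,0]]
[[12,10],[17,0],[27,10],[29,0]]
[[1,7],[3,0],[12,10],[17,0],[27,10],[29,0]]
[[1,7],[3,0],[12,10],[17,0],[27,16],[32,0]]
[[1,7],[3,0],[12,10],[17,0],[27,16],[32,0]]
[[1,7],[3,0],[12,10],[17,0],[27,16],[32,0],[34,2],[36,0]]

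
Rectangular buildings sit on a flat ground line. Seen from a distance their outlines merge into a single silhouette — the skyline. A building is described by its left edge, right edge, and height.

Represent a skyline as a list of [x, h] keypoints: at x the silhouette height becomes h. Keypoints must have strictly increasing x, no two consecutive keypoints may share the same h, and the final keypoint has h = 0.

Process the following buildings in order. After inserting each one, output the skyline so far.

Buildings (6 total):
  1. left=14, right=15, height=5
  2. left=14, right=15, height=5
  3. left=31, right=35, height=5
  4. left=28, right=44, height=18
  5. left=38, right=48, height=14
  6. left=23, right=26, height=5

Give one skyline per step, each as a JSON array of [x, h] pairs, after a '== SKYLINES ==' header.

== SKYLINES ==
[[14,5],[15,0]]
[[14,5],[15,0]]
[[14,5],[15,0],[31,5],[35,0]]
[[14,5],[15,0],[28,18],[44,0]]
[[14,5],[15,0],[28,18],[44,14],[48,0]]
[[14,5],[15,0],[23,5],[26,0],[28,18],[44,14],[48,0]]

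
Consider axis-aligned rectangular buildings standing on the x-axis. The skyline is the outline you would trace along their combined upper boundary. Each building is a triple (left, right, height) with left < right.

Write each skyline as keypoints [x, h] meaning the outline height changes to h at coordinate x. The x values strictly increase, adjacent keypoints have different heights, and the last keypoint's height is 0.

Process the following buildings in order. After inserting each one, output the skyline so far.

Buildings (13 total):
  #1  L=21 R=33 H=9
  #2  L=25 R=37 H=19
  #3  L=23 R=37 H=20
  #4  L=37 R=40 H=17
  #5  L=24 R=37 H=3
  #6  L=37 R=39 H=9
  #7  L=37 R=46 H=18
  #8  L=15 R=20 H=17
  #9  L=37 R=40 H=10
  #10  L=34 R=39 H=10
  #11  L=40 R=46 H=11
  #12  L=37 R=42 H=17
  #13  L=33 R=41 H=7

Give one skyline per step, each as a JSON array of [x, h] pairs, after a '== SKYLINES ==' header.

== SKYLINES ==
[[21,9],[33,0]]
[[21,9],[25,19],[37,0]]
[[21,9],[23,20],[37,0]]
[[21,9],[23,20],[37,17],[40,0]]
[[21,9],[23,20],[37,17],[40,0]]
[[21,9],[23,20],[37,17],[40,0]]
[[21,9],[23,20],[37,18],[46,0]]
[[15,17],[20,0],[21,9],[23,20],[37,18],[46,0]]
[[15,17],[20,0],[21,9],[23,20],[37,18],[46,0]]
[[15,17],[20,0],[21,9],[23,20],[37,18],[46,0]]
[[15,17],[20,0],[21,9],[23,20],[37,18],[46,0]]
[[15,17],[20,0],[21,9],[23,20],[37,18],[46,0]]
[[15,17],[20,0],[21,9],[23,20],[37,18],[46,0]]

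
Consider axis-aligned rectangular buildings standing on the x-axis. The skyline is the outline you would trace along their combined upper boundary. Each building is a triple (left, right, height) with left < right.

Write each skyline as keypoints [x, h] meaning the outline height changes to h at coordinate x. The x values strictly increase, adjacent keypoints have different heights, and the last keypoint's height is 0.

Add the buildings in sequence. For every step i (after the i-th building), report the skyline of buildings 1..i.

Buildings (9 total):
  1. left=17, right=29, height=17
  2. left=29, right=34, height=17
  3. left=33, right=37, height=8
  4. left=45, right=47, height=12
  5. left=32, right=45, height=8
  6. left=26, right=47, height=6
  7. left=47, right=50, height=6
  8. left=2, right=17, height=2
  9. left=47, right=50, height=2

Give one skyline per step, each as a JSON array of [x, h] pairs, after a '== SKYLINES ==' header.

== SKYLINES ==
[[17,17],[29,0]]
[[17,17],[34,0]]
[[17,17],[34,8],[37,0]]
[[17,17],[34,8],[37,0],[45,12],[47,0]]
[[17,17],[34,8],[45,12],[47,0]]
[[17,17],[34,8],[45,12],[47,0]]
[[17,17],[34,8],[45,12],[47,6],[50,0]]
[[2,2],[17,17],[34,8],[45,12],[47,6],[50,0]]
[[2,2],[17,17],[34,8],[45,12],[47,6],[50,0]]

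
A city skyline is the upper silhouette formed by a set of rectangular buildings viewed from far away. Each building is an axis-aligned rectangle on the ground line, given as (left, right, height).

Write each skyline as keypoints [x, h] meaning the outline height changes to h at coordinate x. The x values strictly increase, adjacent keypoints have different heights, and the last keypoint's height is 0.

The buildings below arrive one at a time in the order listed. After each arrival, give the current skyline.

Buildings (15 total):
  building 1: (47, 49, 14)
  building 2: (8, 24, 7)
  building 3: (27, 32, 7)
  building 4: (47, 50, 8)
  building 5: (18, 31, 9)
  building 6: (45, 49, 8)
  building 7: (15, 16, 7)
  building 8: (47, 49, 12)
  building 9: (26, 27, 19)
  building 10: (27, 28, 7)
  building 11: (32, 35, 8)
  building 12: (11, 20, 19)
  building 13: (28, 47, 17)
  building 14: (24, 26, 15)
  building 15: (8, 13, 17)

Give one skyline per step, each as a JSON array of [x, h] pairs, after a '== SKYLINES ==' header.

== SKYLINES ==
[[47,14],[49,0]]
[[8,7],[24,0],[47,14],[49,0]]
[[8,7],[24,0],[27,7],[32,0],[47,14],[49,0]]
[[8,7],[24,0],[27,7],[32,0],[47,14],[49,8],[50,0]]
[[8,7],[18,9],[31,7],[32,0],[47,14],[49,8],[50,0]]
[[8,7],[18,9],[31,7],[32,0],[45,8],[47,14],[49,8],[50,0]]
[[8,7],[18,9],[31,7],[32,0],[45,8],[47,14],[49,8],[50,0]]
[[8,7],[18,9],[31,7],[32,0],[45,8],[47,14],[49,8],[50,0]]
[[8,7],[18,9],[26,19],[27,9],[31,7],[32,0],[45,8],[47,14],[49,8],[50,0]]
[[8,7],[18,9],[26,19],[27,9],[31,7],[32,0],[45,8],[47,14],[49,8],[50,0]]
[[8,7],[18,9],[26,19],[27,9],[31,7],[32,8],[35,0],[45,8],[47,14],[49,8],[50,0]]
[[8,7],[11,19],[20,9],[26,19],[27,9],[31,7],[32,8],[35,0],[45,8],[47,14],[49,8],[50,0]]
[[8,7],[11,19],[20,9],[26,19],[27,9],[28,17],[47,14],[49,8],[50,0]]
[[8,7],[11,19],[20,9],[24,15],[26,19],[27,9],[28,17],[47,14],[49,8],[50,0]]
[[8,17],[11,19],[20,9],[24,15],[26,19],[27,9],[28,17],[47,14],[49,8],[50,0]]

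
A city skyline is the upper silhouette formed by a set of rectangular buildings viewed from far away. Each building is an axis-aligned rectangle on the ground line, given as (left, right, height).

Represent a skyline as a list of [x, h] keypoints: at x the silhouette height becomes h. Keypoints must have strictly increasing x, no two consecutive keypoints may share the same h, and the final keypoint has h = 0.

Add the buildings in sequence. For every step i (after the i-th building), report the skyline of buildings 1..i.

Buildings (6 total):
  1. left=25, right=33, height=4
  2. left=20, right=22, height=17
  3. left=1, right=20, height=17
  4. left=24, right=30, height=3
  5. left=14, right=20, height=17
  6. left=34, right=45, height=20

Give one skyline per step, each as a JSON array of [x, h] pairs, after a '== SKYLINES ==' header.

== SKYLINES ==
[[25,4],[33,0]]
[[20,17],[22,0],[25,4],[33,0]]
[[1,17],[22,0],[25,4],[33,0]]
[[1,17],[22,0],[24,3],[25,4],[33,0]]
[[1,17],[22,0],[24,3],[25,4],[33,0]]
[[1,17],[22,0],[24,3],[25,4],[33,0],[34,20],[45,0]]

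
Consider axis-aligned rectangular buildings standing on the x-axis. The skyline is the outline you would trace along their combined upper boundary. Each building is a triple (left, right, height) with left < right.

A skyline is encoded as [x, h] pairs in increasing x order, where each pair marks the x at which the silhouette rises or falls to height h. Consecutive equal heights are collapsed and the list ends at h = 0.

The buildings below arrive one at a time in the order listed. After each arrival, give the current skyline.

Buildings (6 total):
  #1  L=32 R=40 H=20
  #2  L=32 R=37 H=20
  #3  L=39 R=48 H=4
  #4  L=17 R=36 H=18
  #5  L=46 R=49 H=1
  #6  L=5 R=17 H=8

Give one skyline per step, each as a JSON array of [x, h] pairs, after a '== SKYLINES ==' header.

== SKYLINES ==
[[32,20],[40,0]]
[[32,20],[40,0]]
[[32,20],[40,4],[48,0]]
[[17,18],[32,20],[40,4],[48,0]]
[[17,18],[32,20],[40,4],[48,1],[49,0]]
[[5,8],[17,18],[32,20],[40,4],[48,1],[49,0]]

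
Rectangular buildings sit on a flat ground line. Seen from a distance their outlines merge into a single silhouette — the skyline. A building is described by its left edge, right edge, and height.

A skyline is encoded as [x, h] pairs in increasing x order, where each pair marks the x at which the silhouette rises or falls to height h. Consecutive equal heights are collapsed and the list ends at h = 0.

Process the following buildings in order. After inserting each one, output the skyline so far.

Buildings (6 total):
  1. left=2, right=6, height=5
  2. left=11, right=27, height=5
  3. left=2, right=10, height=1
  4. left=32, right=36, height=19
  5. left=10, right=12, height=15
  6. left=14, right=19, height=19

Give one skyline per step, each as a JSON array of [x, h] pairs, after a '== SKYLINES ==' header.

== SKYLINES ==
[[2,5],[6,0]]
[[2,5],[6,0],[11,5],[27,0]]
[[2,5],[6,1],[10,0],[11,5],[27,0]]
[[2,5],[6,1],[10,0],[11,5],[27,0],[32,19],[36,0]]
[[2,5],[6,1],[10,15],[12,5],[27,0],[32,19],[36,0]]
[[2,5],[6,1],[10,15],[12,5],[14,19],[19,5],[27,0],[32,19],[36,0]]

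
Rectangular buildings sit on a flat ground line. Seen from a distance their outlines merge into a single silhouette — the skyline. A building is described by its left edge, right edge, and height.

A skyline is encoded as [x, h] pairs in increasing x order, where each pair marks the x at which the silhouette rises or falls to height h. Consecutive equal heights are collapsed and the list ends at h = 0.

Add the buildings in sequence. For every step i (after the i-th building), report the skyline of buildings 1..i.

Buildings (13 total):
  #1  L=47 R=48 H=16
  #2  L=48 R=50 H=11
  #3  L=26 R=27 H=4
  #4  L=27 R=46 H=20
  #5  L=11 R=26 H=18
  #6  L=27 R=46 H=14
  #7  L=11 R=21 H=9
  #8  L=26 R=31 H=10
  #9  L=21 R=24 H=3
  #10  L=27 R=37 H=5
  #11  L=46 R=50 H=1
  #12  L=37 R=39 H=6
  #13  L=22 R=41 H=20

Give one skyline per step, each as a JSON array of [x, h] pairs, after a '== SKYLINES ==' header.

== SKYLINES ==
[[47,16],[48,0]]
[[47,16],[48,11],[50,0]]
[[26,4],[27,0],[47,16],[48,11],[50,0]]
[[26,4],[27,20],[46,0],[47,16],[48,11],[50,0]]
[[11,18],[26,4],[27,20],[46,0],[47,16],[48,11],[50,0]]
[[11,18],[26,4],[27,20],[46,0],[47,16],[48,11],[50,0]]
[[11,18],[26,4],[27,20],[46,0],[47,16],[48,11],[50,0]]
[[11,18],[26,10],[27,20],[46,0],[47,16],[48,11],[50,0]]
[[11,18],[26,10],[27,20],[46,0],[47,16],[48,11],[50,0]]
[[11,18],[26,10],[27,20],[46,0],[47,16],[48,11],[50,0]]
[[11,18],[26,10],[27,20],[46,1],[47,16],[48,11],[50,0]]
[[11,18],[26,10],[27,20],[46,1],[47,16],[48,11],[50,0]]
[[11,18],[22,20],[46,1],[47,16],[48,11],[50,0]]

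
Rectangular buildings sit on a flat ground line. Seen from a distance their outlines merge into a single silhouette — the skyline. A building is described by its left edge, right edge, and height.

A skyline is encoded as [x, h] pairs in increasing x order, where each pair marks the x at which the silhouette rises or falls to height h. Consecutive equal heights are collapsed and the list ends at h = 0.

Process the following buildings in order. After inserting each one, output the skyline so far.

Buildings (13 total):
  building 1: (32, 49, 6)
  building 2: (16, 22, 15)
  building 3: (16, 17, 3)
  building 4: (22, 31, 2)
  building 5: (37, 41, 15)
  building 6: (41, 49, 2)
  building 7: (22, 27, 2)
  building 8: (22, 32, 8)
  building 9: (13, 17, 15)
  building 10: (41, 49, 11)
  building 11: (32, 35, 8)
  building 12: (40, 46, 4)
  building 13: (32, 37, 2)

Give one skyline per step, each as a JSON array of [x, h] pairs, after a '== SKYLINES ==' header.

== SKYLINES ==
[[32,6],[49,0]]
[[16,15],[22,0],[32,6],[49,0]]
[[16,15],[22,0],[32,6],[49,0]]
[[16,15],[22,2],[31,0],[32,6],[49,0]]
[[16,15],[22,2],[31,0],[32,6],[37,15],[41,6],[49,0]]
[[16,15],[22,2],[31,0],[32,6],[37,15],[41,6],[49,0]]
[[16,15],[22,2],[31,0],[32,6],[37,15],[41,6],[49,0]]
[[16,15],[22,8],[32,6],[37,15],[41,6],[49,0]]
[[13,15],[22,8],[32,6],[37,15],[41,6],[49,0]]
[[13,15],[22,8],[32,6],[37,15],[41,11],[49,0]]
[[13,15],[22,8],[35,6],[37,15],[41,11],[49,0]]
[[13,15],[22,8],[35,6],[37,15],[41,11],[49,0]]
[[13,15],[22,8],[35,6],[37,15],[41,11],[49,0]]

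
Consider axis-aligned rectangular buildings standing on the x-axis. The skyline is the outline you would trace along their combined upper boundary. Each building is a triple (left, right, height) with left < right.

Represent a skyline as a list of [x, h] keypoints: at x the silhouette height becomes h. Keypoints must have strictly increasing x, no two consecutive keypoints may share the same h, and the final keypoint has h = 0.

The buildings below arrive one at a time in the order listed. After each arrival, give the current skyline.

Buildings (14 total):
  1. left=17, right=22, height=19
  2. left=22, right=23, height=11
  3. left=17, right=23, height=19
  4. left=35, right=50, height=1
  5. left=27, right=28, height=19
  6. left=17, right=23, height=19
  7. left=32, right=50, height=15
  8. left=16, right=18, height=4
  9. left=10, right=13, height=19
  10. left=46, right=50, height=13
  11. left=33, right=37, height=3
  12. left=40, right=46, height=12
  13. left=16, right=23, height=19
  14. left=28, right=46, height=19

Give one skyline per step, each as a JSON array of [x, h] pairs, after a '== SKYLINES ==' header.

== SKYLINES ==
[[17,19],[22,0]]
[[17,19],[22,11],[23,0]]
[[17,19],[23,0]]
[[17,19],[23,0],[35,1],[50,0]]
[[17,19],[23,0],[27,19],[28,0],[35,1],[50,0]]
[[17,19],[23,0],[27,19],[28,0],[35,1],[50,0]]
[[17,19],[23,0],[27,19],[28,0],[32,15],[50,0]]
[[16,4],[17,19],[23,0],[27,19],[28,0],[32,15],[50,0]]
[[10,19],[13,0],[16,4],[17,19],[23,0],[27,19],[28,0],[32,15],[50,0]]
[[10,19],[13,0],[16,4],[17,19],[23,0],[27,19],[28,0],[32,15],[50,0]]
[[10,19],[13,0],[16,4],[17,19],[23,0],[27,19],[28,0],[32,15],[50,0]]
[[10,19],[13,0],[16,4],[17,19],[23,0],[27,19],[28,0],[32,15],[50,0]]
[[10,19],[13,0],[16,19],[23,0],[27,19],[28,0],[32,15],[50,0]]
[[10,19],[13,0],[16,19],[23,0],[27,19],[46,15],[50,0]]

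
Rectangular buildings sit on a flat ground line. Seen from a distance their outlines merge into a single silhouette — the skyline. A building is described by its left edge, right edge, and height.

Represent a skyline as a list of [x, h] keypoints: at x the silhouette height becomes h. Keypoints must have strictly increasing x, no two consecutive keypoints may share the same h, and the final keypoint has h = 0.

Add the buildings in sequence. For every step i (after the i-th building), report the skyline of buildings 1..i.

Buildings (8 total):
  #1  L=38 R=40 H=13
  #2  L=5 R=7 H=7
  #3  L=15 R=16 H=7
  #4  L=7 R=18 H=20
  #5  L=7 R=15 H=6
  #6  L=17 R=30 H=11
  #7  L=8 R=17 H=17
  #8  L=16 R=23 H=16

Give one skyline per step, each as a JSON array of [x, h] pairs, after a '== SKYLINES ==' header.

== SKYLINES ==
[[38,13],[40,0]]
[[5,7],[7,0],[38,13],[40,0]]
[[5,7],[7,0],[15,7],[16,0],[38,13],[40,0]]
[[5,7],[7,20],[18,0],[38,13],[40,0]]
[[5,7],[7,20],[18,0],[38,13],[40,0]]
[[5,7],[7,20],[18,11],[30,0],[38,13],[40,0]]
[[5,7],[7,20],[18,11],[30,0],[38,13],[40,0]]
[[5,7],[7,20],[18,16],[23,11],[30,0],[38,13],[40,0]]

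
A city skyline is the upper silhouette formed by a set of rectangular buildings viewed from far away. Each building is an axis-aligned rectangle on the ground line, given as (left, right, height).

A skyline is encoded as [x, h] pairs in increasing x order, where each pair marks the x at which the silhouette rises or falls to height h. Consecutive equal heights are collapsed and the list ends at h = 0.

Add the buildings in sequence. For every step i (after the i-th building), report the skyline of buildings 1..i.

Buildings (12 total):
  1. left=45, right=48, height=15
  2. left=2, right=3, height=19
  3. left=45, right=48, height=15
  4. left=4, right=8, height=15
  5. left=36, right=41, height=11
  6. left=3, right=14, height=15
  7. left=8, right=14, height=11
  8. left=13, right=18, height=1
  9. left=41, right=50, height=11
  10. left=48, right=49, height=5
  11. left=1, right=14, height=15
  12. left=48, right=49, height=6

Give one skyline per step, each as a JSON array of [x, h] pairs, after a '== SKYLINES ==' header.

== SKYLINES ==
[[45,15],[48,0]]
[[2,19],[3,0],[45,15],[48,0]]
[[2,19],[3,0],[45,15],[48,0]]
[[2,19],[3,0],[4,15],[8,0],[45,15],[48,0]]
[[2,19],[3,0],[4,15],[8,0],[36,11],[41,0],[45,15],[48,0]]
[[2,19],[3,15],[14,0],[36,11],[41,0],[45,15],[48,0]]
[[2,19],[3,15],[14,0],[36,11],[41,0],[45,15],[48,0]]
[[2,19],[3,15],[14,1],[18,0],[36,11],[41,0],[45,15],[48,0]]
[[2,19],[3,15],[14,1],[18,0],[36,11],[45,15],[48,11],[50,0]]
[[2,19],[3,15],[14,1],[18,0],[36,11],[45,15],[48,11],[50,0]]
[[1,15],[2,19],[3,15],[14,1],[18,0],[36,11],[45,15],[48,11],[50,0]]
[[1,15],[2,19],[3,15],[14,1],[18,0],[36,11],[45,15],[48,11],[50,0]]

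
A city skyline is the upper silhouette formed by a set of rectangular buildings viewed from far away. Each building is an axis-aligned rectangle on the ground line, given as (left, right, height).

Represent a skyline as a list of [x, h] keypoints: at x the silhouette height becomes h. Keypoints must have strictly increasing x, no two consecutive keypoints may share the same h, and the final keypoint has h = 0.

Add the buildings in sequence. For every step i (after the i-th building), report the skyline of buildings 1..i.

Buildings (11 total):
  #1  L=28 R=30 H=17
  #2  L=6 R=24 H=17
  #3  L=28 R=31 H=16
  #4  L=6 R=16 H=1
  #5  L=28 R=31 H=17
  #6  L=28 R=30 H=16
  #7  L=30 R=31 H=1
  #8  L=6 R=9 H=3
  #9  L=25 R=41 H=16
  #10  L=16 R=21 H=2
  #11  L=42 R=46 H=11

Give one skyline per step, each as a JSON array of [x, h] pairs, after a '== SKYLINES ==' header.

== SKYLINES ==
[[28,17],[30,0]]
[[6,17],[24,0],[28,17],[30,0]]
[[6,17],[24,0],[28,17],[30,16],[31,0]]
[[6,17],[24,0],[28,17],[30,16],[31,0]]
[[6,17],[24,0],[28,17],[31,0]]
[[6,17],[24,0],[28,17],[31,0]]
[[6,17],[24,0],[28,17],[31,0]]
[[6,17],[24,0],[28,17],[31,0]]
[[6,17],[24,0],[25,16],[28,17],[31,16],[41,0]]
[[6,17],[24,0],[25,16],[28,17],[31,16],[41,0]]
[[6,17],[24,0],[25,16],[28,17],[31,16],[41,0],[42,11],[46,0]]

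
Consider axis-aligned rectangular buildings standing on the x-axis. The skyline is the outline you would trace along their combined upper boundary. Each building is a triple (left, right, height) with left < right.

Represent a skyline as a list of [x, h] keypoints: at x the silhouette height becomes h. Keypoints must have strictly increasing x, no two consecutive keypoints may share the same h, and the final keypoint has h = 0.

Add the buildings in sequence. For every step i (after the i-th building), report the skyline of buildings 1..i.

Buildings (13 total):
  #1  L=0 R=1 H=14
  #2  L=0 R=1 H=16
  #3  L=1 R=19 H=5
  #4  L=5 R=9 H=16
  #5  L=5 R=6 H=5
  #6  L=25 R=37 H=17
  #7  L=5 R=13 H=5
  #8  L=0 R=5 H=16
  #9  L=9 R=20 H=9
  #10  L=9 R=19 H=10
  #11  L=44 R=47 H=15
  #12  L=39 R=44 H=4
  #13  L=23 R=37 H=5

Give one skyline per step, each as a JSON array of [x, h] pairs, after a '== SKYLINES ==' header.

== SKYLINES ==
[[0,14],[1,0]]
[[0,16],[1,0]]
[[0,16],[1,5],[19,0]]
[[0,16],[1,5],[5,16],[9,5],[19,0]]
[[0,16],[1,5],[5,16],[9,5],[19,0]]
[[0,16],[1,5],[5,16],[9,5],[19,0],[25,17],[37,0]]
[[0,16],[1,5],[5,16],[9,5],[19,0],[25,17],[37,0]]
[[0,16],[9,5],[19,0],[25,17],[37,0]]
[[0,16],[9,9],[20,0],[25,17],[37,0]]
[[0,16],[9,10],[19,9],[20,0],[25,17],[37,0]]
[[0,16],[9,10],[19,9],[20,0],[25,17],[37,0],[44,15],[47,0]]
[[0,16],[9,10],[19,9],[20,0],[25,17],[37,0],[39,4],[44,15],[47,0]]
[[0,16],[9,10],[19,9],[20,0],[23,5],[25,17],[37,0],[39,4],[44,15],[47,0]]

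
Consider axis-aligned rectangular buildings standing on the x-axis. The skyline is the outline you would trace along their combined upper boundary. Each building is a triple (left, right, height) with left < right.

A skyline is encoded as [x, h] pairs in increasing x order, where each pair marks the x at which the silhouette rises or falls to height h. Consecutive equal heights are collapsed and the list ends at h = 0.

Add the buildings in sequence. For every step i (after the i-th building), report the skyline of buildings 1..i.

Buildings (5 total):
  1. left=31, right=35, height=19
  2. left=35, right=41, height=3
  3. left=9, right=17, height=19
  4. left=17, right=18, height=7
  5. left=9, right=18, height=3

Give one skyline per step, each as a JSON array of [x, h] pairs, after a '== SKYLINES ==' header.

== SKYLINES ==
[[31,19],[35,0]]
[[31,19],[35,3],[41,0]]
[[9,19],[17,0],[31,19],[35,3],[41,0]]
[[9,19],[17,7],[18,0],[31,19],[35,3],[41,0]]
[[9,19],[17,7],[18,0],[31,19],[35,3],[41,0]]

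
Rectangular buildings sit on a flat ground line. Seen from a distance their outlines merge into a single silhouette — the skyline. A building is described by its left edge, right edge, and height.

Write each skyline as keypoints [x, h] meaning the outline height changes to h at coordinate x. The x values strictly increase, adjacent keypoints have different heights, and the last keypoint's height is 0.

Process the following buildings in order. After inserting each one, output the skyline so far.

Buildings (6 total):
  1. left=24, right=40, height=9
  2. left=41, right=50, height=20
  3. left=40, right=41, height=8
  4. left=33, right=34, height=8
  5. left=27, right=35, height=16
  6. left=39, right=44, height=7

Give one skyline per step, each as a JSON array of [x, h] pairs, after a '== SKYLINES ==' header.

== SKYLINES ==
[[24,9],[40,0]]
[[24,9],[40,0],[41,20],[50,0]]
[[24,9],[40,8],[41,20],[50,0]]
[[24,9],[40,8],[41,20],[50,0]]
[[24,9],[27,16],[35,9],[40,8],[41,20],[50,0]]
[[24,9],[27,16],[35,9],[40,8],[41,20],[50,0]]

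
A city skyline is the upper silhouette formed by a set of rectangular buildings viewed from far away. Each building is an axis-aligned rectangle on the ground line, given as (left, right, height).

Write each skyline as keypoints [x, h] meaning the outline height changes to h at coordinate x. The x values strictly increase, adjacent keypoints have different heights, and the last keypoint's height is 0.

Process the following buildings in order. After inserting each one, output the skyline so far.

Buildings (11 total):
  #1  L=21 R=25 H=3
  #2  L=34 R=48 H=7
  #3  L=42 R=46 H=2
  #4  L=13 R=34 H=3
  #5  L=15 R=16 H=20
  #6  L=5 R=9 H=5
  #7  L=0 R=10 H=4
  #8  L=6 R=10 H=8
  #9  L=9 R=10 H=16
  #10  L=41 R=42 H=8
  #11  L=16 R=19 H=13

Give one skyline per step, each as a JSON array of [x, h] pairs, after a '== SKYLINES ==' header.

== SKYLINES ==
[[21,3],[25,0]]
[[21,3],[25,0],[34,7],[48,0]]
[[21,3],[25,0],[34,7],[48,0]]
[[13,3],[34,7],[48,0]]
[[13,3],[15,20],[16,3],[34,7],[48,0]]
[[5,5],[9,0],[13,3],[15,20],[16,3],[34,7],[48,0]]
[[0,4],[5,5],[9,4],[10,0],[13,3],[15,20],[16,3],[34,7],[48,0]]
[[0,4],[5,5],[6,8],[10,0],[13,3],[15,20],[16,3],[34,7],[48,0]]
[[0,4],[5,5],[6,8],[9,16],[10,0],[13,3],[15,20],[16,3],[34,7],[48,0]]
[[0,4],[5,5],[6,8],[9,16],[10,0],[13,3],[15,20],[16,3],[34,7],[41,8],[42,7],[48,0]]
[[0,4],[5,5],[6,8],[9,16],[10,0],[13,3],[15,20],[16,13],[19,3],[34,7],[41,8],[42,7],[48,0]]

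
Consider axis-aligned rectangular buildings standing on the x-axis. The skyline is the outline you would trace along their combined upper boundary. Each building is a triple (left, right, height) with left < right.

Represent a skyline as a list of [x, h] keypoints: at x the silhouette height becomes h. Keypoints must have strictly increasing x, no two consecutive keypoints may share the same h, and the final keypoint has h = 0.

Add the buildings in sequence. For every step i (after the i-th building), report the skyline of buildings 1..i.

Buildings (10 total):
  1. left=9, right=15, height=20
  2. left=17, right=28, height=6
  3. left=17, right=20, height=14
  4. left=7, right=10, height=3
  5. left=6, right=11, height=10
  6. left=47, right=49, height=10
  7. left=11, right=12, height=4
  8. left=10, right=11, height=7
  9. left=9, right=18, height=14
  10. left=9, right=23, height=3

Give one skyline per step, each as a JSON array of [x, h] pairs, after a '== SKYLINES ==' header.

== SKYLINES ==
[[9,20],[15,0]]
[[9,20],[15,0],[17,6],[28,0]]
[[9,20],[15,0],[17,14],[20,6],[28,0]]
[[7,3],[9,20],[15,0],[17,14],[20,6],[28,0]]
[[6,10],[9,20],[15,0],[17,14],[20,6],[28,0]]
[[6,10],[9,20],[15,0],[17,14],[20,6],[28,0],[47,10],[49,0]]
[[6,10],[9,20],[15,0],[17,14],[20,6],[28,0],[47,10],[49,0]]
[[6,10],[9,20],[15,0],[17,14],[20,6],[28,0],[47,10],[49,0]]
[[6,10],[9,20],[15,14],[20,6],[28,0],[47,10],[49,0]]
[[6,10],[9,20],[15,14],[20,6],[28,0],[47,10],[49,0]]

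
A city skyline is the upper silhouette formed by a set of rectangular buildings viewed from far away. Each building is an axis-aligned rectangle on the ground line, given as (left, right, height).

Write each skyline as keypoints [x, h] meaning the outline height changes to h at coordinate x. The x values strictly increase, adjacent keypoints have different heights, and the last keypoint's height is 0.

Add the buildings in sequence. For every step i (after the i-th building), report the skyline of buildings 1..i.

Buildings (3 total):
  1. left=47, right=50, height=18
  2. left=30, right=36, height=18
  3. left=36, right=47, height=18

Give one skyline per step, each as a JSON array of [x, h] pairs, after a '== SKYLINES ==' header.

== SKYLINES ==
[[47,18],[50,0]]
[[30,18],[36,0],[47,18],[50,0]]
[[30,18],[50,0]]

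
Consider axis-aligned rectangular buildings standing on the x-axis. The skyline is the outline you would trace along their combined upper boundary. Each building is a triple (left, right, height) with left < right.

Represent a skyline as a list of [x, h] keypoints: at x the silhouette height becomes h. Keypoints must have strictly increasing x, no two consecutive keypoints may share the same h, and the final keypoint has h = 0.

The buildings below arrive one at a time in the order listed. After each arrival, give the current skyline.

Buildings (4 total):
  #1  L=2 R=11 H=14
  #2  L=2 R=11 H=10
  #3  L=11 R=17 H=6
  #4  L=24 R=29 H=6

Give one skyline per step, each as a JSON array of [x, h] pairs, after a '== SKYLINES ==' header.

== SKYLINES ==
[[2,14],[11,0]]
[[2,14],[11,0]]
[[2,14],[11,6],[17,0]]
[[2,14],[11,6],[17,0],[24,6],[29,0]]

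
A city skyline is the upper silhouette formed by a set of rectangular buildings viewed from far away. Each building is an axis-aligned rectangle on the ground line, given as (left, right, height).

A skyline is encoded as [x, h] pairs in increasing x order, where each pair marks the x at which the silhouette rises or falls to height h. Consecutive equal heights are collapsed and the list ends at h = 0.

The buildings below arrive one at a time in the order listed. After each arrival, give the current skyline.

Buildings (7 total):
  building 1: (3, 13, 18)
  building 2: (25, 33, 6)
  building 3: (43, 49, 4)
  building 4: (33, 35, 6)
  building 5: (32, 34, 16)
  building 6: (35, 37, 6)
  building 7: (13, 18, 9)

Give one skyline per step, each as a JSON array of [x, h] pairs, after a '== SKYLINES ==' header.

== SKYLINES ==
[[3,18],[13,0]]
[[3,18],[13,0],[25,6],[33,0]]
[[3,18],[13,0],[25,6],[33,0],[43,4],[49,0]]
[[3,18],[13,0],[25,6],[35,0],[43,4],[49,0]]
[[3,18],[13,0],[25,6],[32,16],[34,6],[35,0],[43,4],[49,0]]
[[3,18],[13,0],[25,6],[32,16],[34,6],[37,0],[43,4],[49,0]]
[[3,18],[13,9],[18,0],[25,6],[32,16],[34,6],[37,0],[43,4],[49,0]]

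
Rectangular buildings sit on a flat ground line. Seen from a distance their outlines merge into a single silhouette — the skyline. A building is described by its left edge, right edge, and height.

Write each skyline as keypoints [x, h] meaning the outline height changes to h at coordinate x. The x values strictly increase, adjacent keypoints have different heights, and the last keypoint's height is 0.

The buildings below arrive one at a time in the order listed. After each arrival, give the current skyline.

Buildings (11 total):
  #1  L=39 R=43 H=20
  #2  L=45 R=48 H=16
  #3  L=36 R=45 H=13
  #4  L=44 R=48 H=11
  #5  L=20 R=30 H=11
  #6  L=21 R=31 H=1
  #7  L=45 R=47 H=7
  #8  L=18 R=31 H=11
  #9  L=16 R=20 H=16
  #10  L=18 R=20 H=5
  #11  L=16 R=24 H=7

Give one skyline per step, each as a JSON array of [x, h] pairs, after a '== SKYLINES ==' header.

== SKYLINES ==
[[39,20],[43,0]]
[[39,20],[43,0],[45,16],[48,0]]
[[36,13],[39,20],[43,13],[45,16],[48,0]]
[[36,13],[39,20],[43,13],[45,16],[48,0]]
[[20,11],[30,0],[36,13],[39,20],[43,13],[45,16],[48,0]]
[[20,11],[30,1],[31,0],[36,13],[39,20],[43,13],[45,16],[48,0]]
[[20,11],[30,1],[31,0],[36,13],[39,20],[43,13],[45,16],[48,0]]
[[18,11],[31,0],[36,13],[39,20],[43,13],[45,16],[48,0]]
[[16,16],[20,11],[31,0],[36,13],[39,20],[43,13],[45,16],[48,0]]
[[16,16],[20,11],[31,0],[36,13],[39,20],[43,13],[45,16],[48,0]]
[[16,16],[20,11],[31,0],[36,13],[39,20],[43,13],[45,16],[48,0]]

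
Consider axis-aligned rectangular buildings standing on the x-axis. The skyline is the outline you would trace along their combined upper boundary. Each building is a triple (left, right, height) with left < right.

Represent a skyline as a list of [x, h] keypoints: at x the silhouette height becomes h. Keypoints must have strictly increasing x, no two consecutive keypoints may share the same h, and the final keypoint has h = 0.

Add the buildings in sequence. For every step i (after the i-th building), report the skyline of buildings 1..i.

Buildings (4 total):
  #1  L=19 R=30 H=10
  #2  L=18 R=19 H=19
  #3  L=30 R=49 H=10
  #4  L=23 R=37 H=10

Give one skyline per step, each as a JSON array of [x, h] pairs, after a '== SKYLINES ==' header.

== SKYLINES ==
[[19,10],[30,0]]
[[18,19],[19,10],[30,0]]
[[18,19],[19,10],[49,0]]
[[18,19],[19,10],[49,0]]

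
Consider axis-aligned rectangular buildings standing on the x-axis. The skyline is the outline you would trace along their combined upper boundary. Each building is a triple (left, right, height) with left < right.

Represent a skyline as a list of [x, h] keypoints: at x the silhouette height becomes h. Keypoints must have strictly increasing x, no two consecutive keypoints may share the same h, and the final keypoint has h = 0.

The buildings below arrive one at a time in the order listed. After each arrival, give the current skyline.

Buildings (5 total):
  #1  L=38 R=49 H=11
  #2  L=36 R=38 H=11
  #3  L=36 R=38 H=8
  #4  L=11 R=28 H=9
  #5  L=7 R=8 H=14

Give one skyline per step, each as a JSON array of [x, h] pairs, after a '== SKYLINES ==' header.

== SKYLINES ==
[[38,11],[49,0]]
[[36,11],[49,0]]
[[36,11],[49,0]]
[[11,9],[28,0],[36,11],[49,0]]
[[7,14],[8,0],[11,9],[28,0],[36,11],[49,0]]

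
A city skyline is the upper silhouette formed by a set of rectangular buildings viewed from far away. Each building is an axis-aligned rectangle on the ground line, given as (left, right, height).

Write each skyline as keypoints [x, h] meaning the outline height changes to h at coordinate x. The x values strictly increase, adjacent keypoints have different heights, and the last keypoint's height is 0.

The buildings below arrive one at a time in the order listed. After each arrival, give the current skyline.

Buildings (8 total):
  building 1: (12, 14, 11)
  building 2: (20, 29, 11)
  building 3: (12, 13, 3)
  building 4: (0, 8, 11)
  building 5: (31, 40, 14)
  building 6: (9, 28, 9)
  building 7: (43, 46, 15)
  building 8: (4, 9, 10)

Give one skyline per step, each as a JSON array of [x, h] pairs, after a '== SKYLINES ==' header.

== SKYLINES ==
[[12,11],[14,0]]
[[12,11],[14,0],[20,11],[29,0]]
[[12,11],[14,0],[20,11],[29,0]]
[[0,11],[8,0],[12,11],[14,0],[20,11],[29,0]]
[[0,11],[8,0],[12,11],[14,0],[20,11],[29,0],[31,14],[40,0]]
[[0,11],[8,0],[9,9],[12,11],[14,9],[20,11],[29,0],[31,14],[40,0]]
[[0,11],[8,0],[9,9],[12,11],[14,9],[20,11],[29,0],[31,14],[40,0],[43,15],[46,0]]
[[0,11],[8,10],[9,9],[12,11],[14,9],[20,11],[29,0],[31,14],[40,0],[43,15],[46,0]]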